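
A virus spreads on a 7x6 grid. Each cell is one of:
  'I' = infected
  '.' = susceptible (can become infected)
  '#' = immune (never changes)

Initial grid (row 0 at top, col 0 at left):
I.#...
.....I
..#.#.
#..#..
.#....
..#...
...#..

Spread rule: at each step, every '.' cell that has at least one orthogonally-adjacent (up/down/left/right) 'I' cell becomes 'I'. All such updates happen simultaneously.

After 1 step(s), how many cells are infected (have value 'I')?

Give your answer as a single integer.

Step 0 (initial): 2 infected
Step 1: +5 new -> 7 infected

Answer: 7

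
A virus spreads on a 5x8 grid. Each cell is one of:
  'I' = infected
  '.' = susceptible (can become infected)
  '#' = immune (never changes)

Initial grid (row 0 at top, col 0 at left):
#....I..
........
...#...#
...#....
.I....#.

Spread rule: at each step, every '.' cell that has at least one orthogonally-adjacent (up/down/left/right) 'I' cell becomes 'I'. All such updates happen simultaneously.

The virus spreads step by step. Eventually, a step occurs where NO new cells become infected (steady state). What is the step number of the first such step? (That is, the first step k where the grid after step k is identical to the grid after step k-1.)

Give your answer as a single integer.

Answer: 7

Derivation:
Step 0 (initial): 2 infected
Step 1: +6 new -> 8 infected
Step 2: +9 new -> 17 infected
Step 3: +10 new -> 27 infected
Step 4: +6 new -> 33 infected
Step 5: +1 new -> 34 infected
Step 6: +1 new -> 35 infected
Step 7: +0 new -> 35 infected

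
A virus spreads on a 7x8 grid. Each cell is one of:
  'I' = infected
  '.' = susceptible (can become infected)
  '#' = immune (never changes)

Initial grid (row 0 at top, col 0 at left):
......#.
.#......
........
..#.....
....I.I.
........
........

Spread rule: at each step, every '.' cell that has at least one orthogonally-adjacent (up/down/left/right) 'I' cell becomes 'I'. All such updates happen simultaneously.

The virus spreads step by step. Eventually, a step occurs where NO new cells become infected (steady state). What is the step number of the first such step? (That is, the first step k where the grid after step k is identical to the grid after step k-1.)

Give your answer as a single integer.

Answer: 9

Derivation:
Step 0 (initial): 2 infected
Step 1: +7 new -> 9 infected
Step 2: +11 new -> 20 infected
Step 3: +10 new -> 30 infected
Step 4: +9 new -> 39 infected
Step 5: +8 new -> 47 infected
Step 6: +3 new -> 50 infected
Step 7: +2 new -> 52 infected
Step 8: +1 new -> 53 infected
Step 9: +0 new -> 53 infected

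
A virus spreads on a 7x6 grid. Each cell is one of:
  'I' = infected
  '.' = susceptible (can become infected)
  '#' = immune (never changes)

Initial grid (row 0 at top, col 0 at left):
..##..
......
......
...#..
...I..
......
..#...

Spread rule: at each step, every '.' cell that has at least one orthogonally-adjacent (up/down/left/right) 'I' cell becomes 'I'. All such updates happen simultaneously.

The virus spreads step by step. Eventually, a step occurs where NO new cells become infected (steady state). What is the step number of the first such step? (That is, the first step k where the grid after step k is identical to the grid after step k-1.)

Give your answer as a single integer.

Answer: 8

Derivation:
Step 0 (initial): 1 infected
Step 1: +3 new -> 4 infected
Step 2: +7 new -> 11 infected
Step 3: +8 new -> 19 infected
Step 4: +9 new -> 28 infected
Step 5: +6 new -> 34 infected
Step 6: +3 new -> 37 infected
Step 7: +1 new -> 38 infected
Step 8: +0 new -> 38 infected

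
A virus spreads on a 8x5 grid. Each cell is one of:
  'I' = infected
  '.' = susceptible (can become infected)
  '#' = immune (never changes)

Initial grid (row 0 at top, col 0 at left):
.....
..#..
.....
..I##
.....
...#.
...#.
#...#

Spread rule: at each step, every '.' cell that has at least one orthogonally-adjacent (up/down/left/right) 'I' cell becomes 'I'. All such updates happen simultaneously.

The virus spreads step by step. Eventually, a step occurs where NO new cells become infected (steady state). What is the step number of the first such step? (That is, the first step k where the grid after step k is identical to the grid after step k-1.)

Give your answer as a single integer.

Answer: 6

Derivation:
Step 0 (initial): 1 infected
Step 1: +3 new -> 4 infected
Step 2: +6 new -> 10 infected
Step 3: +8 new -> 18 infected
Step 4: +8 new -> 26 infected
Step 5: +7 new -> 33 infected
Step 6: +0 new -> 33 infected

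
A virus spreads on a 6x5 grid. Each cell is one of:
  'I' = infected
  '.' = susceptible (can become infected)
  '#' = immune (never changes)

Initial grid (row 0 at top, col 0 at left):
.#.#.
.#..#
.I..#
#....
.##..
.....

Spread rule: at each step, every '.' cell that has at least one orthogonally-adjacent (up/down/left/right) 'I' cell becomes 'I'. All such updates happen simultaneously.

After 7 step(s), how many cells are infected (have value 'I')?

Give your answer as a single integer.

Answer: 19

Derivation:
Step 0 (initial): 1 infected
Step 1: +3 new -> 4 infected
Step 2: +4 new -> 8 infected
Step 3: +4 new -> 12 infected
Step 4: +2 new -> 14 infected
Step 5: +2 new -> 16 infected
Step 6: +2 new -> 18 infected
Step 7: +1 new -> 19 infected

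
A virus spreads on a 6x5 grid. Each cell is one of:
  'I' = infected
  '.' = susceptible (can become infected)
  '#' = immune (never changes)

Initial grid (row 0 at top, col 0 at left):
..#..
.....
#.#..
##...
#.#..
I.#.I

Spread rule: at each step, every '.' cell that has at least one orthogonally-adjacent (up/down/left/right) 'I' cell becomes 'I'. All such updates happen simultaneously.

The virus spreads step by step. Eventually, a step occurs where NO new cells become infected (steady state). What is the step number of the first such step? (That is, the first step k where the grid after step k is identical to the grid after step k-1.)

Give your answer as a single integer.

Step 0 (initial): 2 infected
Step 1: +3 new -> 5 infected
Step 2: +3 new -> 8 infected
Step 3: +2 new -> 10 infected
Step 4: +3 new -> 13 infected
Step 5: +2 new -> 15 infected
Step 6: +2 new -> 17 infected
Step 7: +1 new -> 18 infected
Step 8: +3 new -> 21 infected
Step 9: +1 new -> 22 infected
Step 10: +0 new -> 22 infected

Answer: 10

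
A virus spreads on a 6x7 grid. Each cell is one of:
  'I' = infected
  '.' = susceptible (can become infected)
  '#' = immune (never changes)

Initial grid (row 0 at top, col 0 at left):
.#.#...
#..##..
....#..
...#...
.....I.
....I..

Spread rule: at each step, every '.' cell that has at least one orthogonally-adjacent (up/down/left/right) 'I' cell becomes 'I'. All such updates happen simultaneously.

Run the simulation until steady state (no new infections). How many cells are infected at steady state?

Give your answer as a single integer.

Step 0 (initial): 2 infected
Step 1: +5 new -> 7 infected
Step 2: +6 new -> 13 infected
Step 3: +4 new -> 17 infected
Step 4: +5 new -> 22 infected
Step 5: +5 new -> 27 infected
Step 6: +4 new -> 31 infected
Step 7: +3 new -> 34 infected
Step 8: +0 new -> 34 infected

Answer: 34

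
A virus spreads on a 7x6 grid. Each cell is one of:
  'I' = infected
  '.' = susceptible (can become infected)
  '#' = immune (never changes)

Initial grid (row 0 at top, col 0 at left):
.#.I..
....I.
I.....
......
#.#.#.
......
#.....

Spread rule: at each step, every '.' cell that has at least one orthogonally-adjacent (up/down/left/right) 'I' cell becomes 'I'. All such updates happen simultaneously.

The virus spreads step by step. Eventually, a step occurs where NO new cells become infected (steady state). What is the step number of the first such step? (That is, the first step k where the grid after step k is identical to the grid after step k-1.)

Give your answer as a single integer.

Step 0 (initial): 3 infected
Step 1: +8 new -> 11 infected
Step 2: +9 new -> 20 infected
Step 3: +4 new -> 24 infected
Step 4: +3 new -> 27 infected
Step 5: +5 new -> 32 infected
Step 6: +4 new -> 36 infected
Step 7: +1 new -> 37 infected
Step 8: +0 new -> 37 infected

Answer: 8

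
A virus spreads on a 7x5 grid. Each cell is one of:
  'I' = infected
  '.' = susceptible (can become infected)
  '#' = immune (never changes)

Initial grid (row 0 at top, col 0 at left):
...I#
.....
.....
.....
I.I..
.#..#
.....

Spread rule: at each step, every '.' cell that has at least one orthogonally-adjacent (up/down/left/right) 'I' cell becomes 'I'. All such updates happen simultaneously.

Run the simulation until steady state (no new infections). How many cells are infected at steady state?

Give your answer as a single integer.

Answer: 32

Derivation:
Step 0 (initial): 3 infected
Step 1: +8 new -> 11 infected
Step 2: +12 new -> 23 infected
Step 3: +8 new -> 31 infected
Step 4: +1 new -> 32 infected
Step 5: +0 new -> 32 infected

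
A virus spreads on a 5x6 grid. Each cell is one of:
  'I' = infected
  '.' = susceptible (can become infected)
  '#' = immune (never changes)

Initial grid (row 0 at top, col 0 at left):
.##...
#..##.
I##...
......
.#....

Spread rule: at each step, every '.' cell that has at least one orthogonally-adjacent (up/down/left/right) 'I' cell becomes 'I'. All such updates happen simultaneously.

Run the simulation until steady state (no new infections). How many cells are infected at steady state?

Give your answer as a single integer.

Step 0 (initial): 1 infected
Step 1: +1 new -> 2 infected
Step 2: +2 new -> 4 infected
Step 3: +1 new -> 5 infected
Step 4: +2 new -> 7 infected
Step 5: +3 new -> 10 infected
Step 6: +3 new -> 13 infected
Step 7: +2 new -> 15 infected
Step 8: +1 new -> 16 infected
Step 9: +1 new -> 17 infected
Step 10: +1 new -> 18 infected
Step 11: +1 new -> 19 infected
Step 12: +0 new -> 19 infected

Answer: 19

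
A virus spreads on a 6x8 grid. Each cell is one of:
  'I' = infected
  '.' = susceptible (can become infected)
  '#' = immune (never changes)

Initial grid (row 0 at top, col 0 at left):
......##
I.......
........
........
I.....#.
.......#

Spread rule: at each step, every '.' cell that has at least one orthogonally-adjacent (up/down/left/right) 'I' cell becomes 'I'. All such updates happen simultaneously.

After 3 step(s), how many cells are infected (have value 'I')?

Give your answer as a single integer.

Answer: 20

Derivation:
Step 0 (initial): 2 infected
Step 1: +6 new -> 8 infected
Step 2: +6 new -> 14 infected
Step 3: +6 new -> 20 infected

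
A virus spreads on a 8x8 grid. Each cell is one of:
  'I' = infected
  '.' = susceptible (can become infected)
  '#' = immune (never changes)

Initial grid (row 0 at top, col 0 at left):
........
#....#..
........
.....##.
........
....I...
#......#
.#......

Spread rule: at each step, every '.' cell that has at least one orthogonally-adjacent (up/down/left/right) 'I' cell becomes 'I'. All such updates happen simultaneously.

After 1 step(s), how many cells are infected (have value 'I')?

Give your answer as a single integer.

Answer: 5

Derivation:
Step 0 (initial): 1 infected
Step 1: +4 new -> 5 infected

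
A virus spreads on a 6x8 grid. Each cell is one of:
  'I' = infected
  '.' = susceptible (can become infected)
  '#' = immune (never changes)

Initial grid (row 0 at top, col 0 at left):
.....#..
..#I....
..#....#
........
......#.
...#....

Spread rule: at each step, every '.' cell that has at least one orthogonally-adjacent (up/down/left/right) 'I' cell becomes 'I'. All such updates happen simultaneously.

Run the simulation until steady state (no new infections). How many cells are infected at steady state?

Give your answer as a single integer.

Step 0 (initial): 1 infected
Step 1: +3 new -> 4 infected
Step 2: +5 new -> 9 infected
Step 3: +6 new -> 15 infected
Step 4: +9 new -> 24 infected
Step 5: +9 new -> 33 infected
Step 6: +5 new -> 38 infected
Step 7: +3 new -> 41 infected
Step 8: +1 new -> 42 infected
Step 9: +0 new -> 42 infected

Answer: 42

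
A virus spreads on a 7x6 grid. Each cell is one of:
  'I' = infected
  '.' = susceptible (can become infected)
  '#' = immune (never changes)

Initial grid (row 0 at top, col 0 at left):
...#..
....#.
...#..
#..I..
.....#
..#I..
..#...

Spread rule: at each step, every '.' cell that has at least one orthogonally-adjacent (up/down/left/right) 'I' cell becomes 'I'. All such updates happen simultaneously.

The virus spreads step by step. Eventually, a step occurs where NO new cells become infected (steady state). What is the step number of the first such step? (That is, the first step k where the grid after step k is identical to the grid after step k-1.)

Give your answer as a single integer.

Step 0 (initial): 2 infected
Step 1: +5 new -> 7 infected
Step 2: +8 new -> 15 infected
Step 3: +5 new -> 20 infected
Step 4: +7 new -> 27 infected
Step 5: +5 new -> 32 infected
Step 6: +3 new -> 35 infected
Step 7: +0 new -> 35 infected

Answer: 7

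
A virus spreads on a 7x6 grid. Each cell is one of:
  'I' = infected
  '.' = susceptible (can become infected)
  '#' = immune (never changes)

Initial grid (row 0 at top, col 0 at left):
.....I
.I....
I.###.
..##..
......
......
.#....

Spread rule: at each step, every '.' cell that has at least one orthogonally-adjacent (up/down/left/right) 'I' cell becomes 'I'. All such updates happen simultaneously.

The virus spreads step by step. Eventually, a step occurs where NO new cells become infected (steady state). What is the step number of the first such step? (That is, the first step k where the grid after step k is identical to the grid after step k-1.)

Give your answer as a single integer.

Step 0 (initial): 3 infected
Step 1: +7 new -> 10 infected
Step 2: +8 new -> 18 infected
Step 3: +3 new -> 21 infected
Step 4: +5 new -> 26 infected
Step 5: +4 new -> 30 infected
Step 6: +4 new -> 34 infected
Step 7: +2 new -> 36 infected
Step 8: +0 new -> 36 infected

Answer: 8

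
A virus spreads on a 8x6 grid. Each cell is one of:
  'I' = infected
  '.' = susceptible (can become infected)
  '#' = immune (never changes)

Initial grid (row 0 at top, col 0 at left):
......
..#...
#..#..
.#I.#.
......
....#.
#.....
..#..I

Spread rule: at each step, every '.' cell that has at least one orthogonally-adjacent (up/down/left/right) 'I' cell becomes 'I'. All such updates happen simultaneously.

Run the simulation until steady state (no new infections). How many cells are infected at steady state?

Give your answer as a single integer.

Step 0 (initial): 2 infected
Step 1: +5 new -> 7 infected
Step 2: +7 new -> 14 infected
Step 3: +8 new -> 22 infected
Step 4: +6 new -> 28 infected
Step 5: +4 new -> 32 infected
Step 6: +4 new -> 36 infected
Step 7: +4 new -> 40 infected
Step 8: +0 new -> 40 infected

Answer: 40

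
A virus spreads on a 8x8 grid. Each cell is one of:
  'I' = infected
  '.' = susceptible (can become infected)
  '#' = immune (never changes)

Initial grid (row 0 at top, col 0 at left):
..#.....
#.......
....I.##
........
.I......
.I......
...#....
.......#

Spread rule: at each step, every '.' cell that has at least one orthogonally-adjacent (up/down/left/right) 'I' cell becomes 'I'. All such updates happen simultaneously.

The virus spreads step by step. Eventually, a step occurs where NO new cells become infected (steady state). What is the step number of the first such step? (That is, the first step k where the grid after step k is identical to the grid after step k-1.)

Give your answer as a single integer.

Step 0 (initial): 3 infected
Step 1: +10 new -> 13 infected
Step 2: +15 new -> 28 infected
Step 3: +11 new -> 39 infected
Step 4: +8 new -> 47 infected
Step 5: +6 new -> 53 infected
Step 6: +3 new -> 56 infected
Step 7: +2 new -> 58 infected
Step 8: +0 new -> 58 infected

Answer: 8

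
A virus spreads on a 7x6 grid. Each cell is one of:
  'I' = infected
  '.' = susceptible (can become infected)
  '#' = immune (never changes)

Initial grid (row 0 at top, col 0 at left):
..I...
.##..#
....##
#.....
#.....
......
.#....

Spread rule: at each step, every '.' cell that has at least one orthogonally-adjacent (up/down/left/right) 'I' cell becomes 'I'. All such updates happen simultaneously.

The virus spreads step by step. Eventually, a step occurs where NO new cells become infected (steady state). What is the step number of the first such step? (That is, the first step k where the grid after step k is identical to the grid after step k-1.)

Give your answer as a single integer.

Answer: 11

Derivation:
Step 0 (initial): 1 infected
Step 1: +2 new -> 3 infected
Step 2: +3 new -> 6 infected
Step 3: +4 new -> 10 infected
Step 4: +3 new -> 13 infected
Step 5: +4 new -> 17 infected
Step 6: +5 new -> 22 infected
Step 7: +5 new -> 27 infected
Step 8: +4 new -> 31 infected
Step 9: +2 new -> 33 infected
Step 10: +1 new -> 34 infected
Step 11: +0 new -> 34 infected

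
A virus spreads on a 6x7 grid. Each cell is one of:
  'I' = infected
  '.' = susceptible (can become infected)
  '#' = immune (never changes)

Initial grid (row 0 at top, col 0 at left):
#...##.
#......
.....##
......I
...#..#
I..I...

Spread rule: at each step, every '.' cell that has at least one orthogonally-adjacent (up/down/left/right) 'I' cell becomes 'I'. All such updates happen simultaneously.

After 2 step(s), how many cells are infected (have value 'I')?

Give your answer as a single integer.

Answer: 15

Derivation:
Step 0 (initial): 3 infected
Step 1: +5 new -> 8 infected
Step 2: +7 new -> 15 infected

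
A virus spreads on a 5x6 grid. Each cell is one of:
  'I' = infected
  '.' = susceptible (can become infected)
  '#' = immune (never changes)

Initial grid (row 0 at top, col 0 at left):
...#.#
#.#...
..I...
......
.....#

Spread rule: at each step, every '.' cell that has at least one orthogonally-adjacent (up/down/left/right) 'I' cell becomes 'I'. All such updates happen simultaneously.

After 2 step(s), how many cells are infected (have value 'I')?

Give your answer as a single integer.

Answer: 11

Derivation:
Step 0 (initial): 1 infected
Step 1: +3 new -> 4 infected
Step 2: +7 new -> 11 infected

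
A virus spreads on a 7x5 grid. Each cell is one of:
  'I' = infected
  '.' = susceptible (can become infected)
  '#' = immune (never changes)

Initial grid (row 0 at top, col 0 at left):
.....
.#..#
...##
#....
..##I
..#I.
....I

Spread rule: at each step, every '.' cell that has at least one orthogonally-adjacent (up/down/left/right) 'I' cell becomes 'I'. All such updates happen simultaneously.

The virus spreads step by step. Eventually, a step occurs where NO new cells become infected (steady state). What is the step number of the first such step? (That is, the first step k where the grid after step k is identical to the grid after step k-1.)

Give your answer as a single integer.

Answer: 9

Derivation:
Step 0 (initial): 3 infected
Step 1: +3 new -> 6 infected
Step 2: +2 new -> 8 infected
Step 3: +2 new -> 10 infected
Step 4: +4 new -> 14 infected
Step 5: +4 new -> 18 infected
Step 6: +4 new -> 22 infected
Step 7: +3 new -> 25 infected
Step 8: +2 new -> 27 infected
Step 9: +0 new -> 27 infected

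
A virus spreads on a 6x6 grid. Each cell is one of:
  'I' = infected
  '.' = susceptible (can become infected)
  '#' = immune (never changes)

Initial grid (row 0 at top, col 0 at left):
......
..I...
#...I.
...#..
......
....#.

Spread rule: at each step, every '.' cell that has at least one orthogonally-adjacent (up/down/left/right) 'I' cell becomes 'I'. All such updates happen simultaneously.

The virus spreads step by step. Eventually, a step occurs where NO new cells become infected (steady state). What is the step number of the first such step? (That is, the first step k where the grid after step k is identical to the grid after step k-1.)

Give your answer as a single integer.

Answer: 7

Derivation:
Step 0 (initial): 2 infected
Step 1: +8 new -> 10 infected
Step 2: +9 new -> 19 infected
Step 3: +6 new -> 25 infected
Step 4: +5 new -> 30 infected
Step 5: +2 new -> 32 infected
Step 6: +1 new -> 33 infected
Step 7: +0 new -> 33 infected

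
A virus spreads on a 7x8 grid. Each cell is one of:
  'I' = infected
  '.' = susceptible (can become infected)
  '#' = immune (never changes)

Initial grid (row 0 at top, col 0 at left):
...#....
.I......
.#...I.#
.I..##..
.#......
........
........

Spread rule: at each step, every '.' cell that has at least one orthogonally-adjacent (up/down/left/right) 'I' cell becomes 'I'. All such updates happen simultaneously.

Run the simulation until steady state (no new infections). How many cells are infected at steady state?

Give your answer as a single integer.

Answer: 50

Derivation:
Step 0 (initial): 3 infected
Step 1: +8 new -> 11 infected
Step 2: +13 new -> 24 infected
Step 3: +8 new -> 32 infected
Step 4: +9 new -> 41 infected
Step 5: +6 new -> 47 infected
Step 6: +3 new -> 50 infected
Step 7: +0 new -> 50 infected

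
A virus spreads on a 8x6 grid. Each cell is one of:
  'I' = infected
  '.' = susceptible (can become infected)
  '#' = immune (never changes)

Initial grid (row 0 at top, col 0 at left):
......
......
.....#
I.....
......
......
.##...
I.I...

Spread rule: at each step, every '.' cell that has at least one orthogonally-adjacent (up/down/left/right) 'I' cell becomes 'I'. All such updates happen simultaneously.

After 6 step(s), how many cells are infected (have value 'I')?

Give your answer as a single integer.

Step 0 (initial): 3 infected
Step 1: +6 new -> 9 infected
Step 2: +7 new -> 16 infected
Step 3: +9 new -> 25 infected
Step 4: +8 new -> 33 infected
Step 5: +6 new -> 39 infected
Step 6: +3 new -> 42 infected

Answer: 42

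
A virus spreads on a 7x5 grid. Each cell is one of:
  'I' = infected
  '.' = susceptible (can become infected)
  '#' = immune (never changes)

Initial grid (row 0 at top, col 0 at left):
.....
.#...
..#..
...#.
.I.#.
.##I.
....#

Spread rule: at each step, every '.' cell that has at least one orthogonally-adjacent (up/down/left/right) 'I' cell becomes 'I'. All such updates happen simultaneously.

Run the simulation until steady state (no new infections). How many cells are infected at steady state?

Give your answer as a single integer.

Answer: 28

Derivation:
Step 0 (initial): 2 infected
Step 1: +5 new -> 7 infected
Step 2: +6 new -> 13 infected
Step 3: +4 new -> 17 infected
Step 4: +2 new -> 19 infected
Step 5: +3 new -> 22 infected
Step 6: +3 new -> 25 infected
Step 7: +3 new -> 28 infected
Step 8: +0 new -> 28 infected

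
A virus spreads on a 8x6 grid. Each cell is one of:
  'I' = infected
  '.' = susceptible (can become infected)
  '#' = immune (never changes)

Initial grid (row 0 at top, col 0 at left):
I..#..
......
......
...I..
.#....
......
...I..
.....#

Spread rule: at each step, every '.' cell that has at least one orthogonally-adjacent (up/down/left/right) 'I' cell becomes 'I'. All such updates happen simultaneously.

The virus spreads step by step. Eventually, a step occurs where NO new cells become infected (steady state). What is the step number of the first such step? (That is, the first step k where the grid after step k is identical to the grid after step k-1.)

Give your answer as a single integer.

Answer: 6

Derivation:
Step 0 (initial): 3 infected
Step 1: +10 new -> 13 infected
Step 2: +16 new -> 29 infected
Step 3: +10 new -> 39 infected
Step 4: +5 new -> 44 infected
Step 5: +1 new -> 45 infected
Step 6: +0 new -> 45 infected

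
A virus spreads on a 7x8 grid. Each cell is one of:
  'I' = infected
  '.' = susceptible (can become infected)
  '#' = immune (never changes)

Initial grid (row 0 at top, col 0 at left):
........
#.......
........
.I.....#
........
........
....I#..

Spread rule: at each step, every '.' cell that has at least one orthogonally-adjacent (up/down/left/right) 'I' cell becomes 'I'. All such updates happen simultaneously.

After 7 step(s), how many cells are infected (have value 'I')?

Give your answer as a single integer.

Answer: 50

Derivation:
Step 0 (initial): 2 infected
Step 1: +6 new -> 8 infected
Step 2: +11 new -> 19 infected
Step 3: +10 new -> 29 infected
Step 4: +9 new -> 38 infected
Step 5: +6 new -> 44 infected
Step 6: +3 new -> 47 infected
Step 7: +3 new -> 50 infected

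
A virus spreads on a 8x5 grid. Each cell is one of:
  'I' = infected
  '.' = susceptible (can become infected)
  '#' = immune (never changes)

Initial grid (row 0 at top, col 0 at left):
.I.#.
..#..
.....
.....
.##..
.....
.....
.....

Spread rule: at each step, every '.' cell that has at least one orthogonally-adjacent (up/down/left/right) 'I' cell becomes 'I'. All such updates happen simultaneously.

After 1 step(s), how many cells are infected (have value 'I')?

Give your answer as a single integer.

Answer: 4

Derivation:
Step 0 (initial): 1 infected
Step 1: +3 new -> 4 infected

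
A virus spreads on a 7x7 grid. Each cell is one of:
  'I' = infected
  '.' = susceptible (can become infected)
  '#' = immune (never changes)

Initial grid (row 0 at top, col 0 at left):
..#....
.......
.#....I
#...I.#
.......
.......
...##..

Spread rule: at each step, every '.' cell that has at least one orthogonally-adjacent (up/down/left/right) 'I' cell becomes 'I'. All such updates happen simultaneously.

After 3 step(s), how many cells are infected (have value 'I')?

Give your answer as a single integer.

Step 0 (initial): 2 infected
Step 1: +6 new -> 8 infected
Step 2: +8 new -> 16 infected
Step 3: +9 new -> 25 infected

Answer: 25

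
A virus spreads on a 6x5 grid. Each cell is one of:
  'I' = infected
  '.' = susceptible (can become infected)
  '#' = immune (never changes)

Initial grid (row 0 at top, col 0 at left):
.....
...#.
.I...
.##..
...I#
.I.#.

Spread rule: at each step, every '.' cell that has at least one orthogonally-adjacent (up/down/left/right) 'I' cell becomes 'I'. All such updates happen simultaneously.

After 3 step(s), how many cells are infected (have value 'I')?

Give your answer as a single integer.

Answer: 21

Derivation:
Step 0 (initial): 3 infected
Step 1: +8 new -> 11 infected
Step 2: +7 new -> 18 infected
Step 3: +3 new -> 21 infected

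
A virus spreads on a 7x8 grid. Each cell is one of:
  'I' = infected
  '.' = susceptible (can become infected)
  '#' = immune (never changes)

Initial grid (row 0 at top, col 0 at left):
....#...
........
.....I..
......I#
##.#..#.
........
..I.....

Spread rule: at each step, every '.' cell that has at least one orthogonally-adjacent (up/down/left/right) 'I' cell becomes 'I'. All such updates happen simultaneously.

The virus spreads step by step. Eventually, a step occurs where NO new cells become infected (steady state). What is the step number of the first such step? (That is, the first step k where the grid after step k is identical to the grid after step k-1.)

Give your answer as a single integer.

Step 0 (initial): 3 infected
Step 1: +7 new -> 10 infected
Step 2: +12 new -> 22 infected
Step 3: +11 new -> 33 infected
Step 4: +7 new -> 40 infected
Step 5: +6 new -> 46 infected
Step 6: +3 new -> 49 infected
Step 7: +1 new -> 50 infected
Step 8: +0 new -> 50 infected

Answer: 8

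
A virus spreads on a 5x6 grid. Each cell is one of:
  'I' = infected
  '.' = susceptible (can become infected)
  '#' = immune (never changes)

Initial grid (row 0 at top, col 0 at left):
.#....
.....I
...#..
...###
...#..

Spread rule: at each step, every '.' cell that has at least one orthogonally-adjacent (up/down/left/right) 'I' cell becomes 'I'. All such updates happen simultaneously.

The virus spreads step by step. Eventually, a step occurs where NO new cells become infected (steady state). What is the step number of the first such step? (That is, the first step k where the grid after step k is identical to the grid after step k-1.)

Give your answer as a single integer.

Step 0 (initial): 1 infected
Step 1: +3 new -> 4 infected
Step 2: +3 new -> 7 infected
Step 3: +2 new -> 9 infected
Step 4: +3 new -> 12 infected
Step 5: +3 new -> 15 infected
Step 6: +4 new -> 19 infected
Step 7: +2 new -> 21 infected
Step 8: +1 new -> 22 infected
Step 9: +0 new -> 22 infected

Answer: 9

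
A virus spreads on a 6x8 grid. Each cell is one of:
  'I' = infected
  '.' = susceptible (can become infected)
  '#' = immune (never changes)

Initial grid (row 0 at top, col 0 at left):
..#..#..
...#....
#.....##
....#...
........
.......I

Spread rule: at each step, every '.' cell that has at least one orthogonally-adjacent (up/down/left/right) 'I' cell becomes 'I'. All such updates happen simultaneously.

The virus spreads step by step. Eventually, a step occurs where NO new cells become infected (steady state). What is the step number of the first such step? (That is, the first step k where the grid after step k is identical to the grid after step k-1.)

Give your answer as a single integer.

Answer: 13

Derivation:
Step 0 (initial): 1 infected
Step 1: +2 new -> 3 infected
Step 2: +3 new -> 6 infected
Step 3: +3 new -> 9 infected
Step 4: +3 new -> 12 infected
Step 5: +3 new -> 15 infected
Step 6: +5 new -> 20 infected
Step 7: +6 new -> 26 infected
Step 8: +6 new -> 32 infected
Step 9: +5 new -> 37 infected
Step 10: +1 new -> 38 infected
Step 11: +2 new -> 40 infected
Step 12: +1 new -> 41 infected
Step 13: +0 new -> 41 infected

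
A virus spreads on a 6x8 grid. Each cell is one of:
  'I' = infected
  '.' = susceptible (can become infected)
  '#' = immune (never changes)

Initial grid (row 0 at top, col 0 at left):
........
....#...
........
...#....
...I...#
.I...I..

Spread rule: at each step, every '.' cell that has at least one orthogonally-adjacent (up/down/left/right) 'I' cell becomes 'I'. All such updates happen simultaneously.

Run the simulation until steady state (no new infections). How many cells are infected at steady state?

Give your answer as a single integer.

Step 0 (initial): 3 infected
Step 1: +9 new -> 12 infected
Step 2: +7 new -> 19 infected
Step 3: +6 new -> 25 infected
Step 4: +7 new -> 32 infected
Step 5: +7 new -> 39 infected
Step 6: +5 new -> 44 infected
Step 7: +1 new -> 45 infected
Step 8: +0 new -> 45 infected

Answer: 45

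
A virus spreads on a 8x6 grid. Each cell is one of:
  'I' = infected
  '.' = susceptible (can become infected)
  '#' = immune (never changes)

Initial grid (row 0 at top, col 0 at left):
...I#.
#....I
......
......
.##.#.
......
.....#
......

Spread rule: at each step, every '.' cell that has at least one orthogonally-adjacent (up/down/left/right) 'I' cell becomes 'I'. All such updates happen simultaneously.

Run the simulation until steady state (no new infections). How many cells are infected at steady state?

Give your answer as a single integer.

Step 0 (initial): 2 infected
Step 1: +5 new -> 7 infected
Step 2: +5 new -> 12 infected
Step 3: +6 new -> 18 infected
Step 4: +4 new -> 22 infected
Step 5: +4 new -> 26 infected
Step 6: +4 new -> 30 infected
Step 7: +5 new -> 35 infected
Step 8: +4 new -> 39 infected
Step 9: +2 new -> 41 infected
Step 10: +1 new -> 42 infected
Step 11: +0 new -> 42 infected

Answer: 42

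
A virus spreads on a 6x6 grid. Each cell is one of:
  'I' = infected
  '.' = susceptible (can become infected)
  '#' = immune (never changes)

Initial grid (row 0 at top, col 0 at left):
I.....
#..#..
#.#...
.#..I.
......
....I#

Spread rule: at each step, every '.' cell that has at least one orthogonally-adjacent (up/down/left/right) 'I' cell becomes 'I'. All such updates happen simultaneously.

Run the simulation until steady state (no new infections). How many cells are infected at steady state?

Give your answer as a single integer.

Step 0 (initial): 3 infected
Step 1: +6 new -> 9 infected
Step 2: +9 new -> 18 infected
Step 3: +7 new -> 25 infected
Step 4: +3 new -> 28 infected
Step 5: +1 new -> 29 infected
Step 6: +1 new -> 30 infected
Step 7: +0 new -> 30 infected

Answer: 30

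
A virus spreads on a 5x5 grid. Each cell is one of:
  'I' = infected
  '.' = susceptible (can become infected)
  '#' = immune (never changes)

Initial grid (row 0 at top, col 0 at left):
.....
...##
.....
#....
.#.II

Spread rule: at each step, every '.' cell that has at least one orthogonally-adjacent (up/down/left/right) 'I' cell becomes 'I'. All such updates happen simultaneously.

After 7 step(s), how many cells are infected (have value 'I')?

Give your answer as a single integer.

Step 0 (initial): 2 infected
Step 1: +3 new -> 5 infected
Step 2: +3 new -> 8 infected
Step 3: +2 new -> 10 infected
Step 4: +2 new -> 12 infected
Step 5: +3 new -> 15 infected
Step 6: +3 new -> 18 infected
Step 7: +2 new -> 20 infected

Answer: 20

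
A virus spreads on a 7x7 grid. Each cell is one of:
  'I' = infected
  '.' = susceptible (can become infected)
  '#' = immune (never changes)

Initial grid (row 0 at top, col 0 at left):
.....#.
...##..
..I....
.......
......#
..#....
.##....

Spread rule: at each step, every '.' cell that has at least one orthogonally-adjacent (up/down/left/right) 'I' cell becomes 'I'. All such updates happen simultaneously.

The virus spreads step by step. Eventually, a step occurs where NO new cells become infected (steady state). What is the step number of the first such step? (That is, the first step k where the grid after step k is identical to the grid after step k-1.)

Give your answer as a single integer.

Answer: 9

Derivation:
Step 0 (initial): 1 infected
Step 1: +4 new -> 5 infected
Step 2: +7 new -> 12 infected
Step 3: +8 new -> 20 infected
Step 4: +9 new -> 29 infected
Step 5: +6 new -> 35 infected
Step 6: +4 new -> 39 infected
Step 7: +2 new -> 41 infected
Step 8: +1 new -> 42 infected
Step 9: +0 new -> 42 infected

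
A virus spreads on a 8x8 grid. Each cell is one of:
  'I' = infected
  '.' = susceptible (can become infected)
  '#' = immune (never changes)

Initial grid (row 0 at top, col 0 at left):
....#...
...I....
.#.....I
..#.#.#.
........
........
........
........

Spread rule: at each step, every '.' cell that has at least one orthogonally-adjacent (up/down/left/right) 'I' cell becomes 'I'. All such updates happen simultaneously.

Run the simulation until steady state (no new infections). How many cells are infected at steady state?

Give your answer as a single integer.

Answer: 59

Derivation:
Step 0 (initial): 2 infected
Step 1: +7 new -> 9 infected
Step 2: +10 new -> 19 infected
Step 3: +8 new -> 27 infected
Step 4: +8 new -> 35 infected
Step 5: +8 new -> 43 infected
Step 6: +8 new -> 51 infected
Step 7: +5 new -> 56 infected
Step 8: +2 new -> 58 infected
Step 9: +1 new -> 59 infected
Step 10: +0 new -> 59 infected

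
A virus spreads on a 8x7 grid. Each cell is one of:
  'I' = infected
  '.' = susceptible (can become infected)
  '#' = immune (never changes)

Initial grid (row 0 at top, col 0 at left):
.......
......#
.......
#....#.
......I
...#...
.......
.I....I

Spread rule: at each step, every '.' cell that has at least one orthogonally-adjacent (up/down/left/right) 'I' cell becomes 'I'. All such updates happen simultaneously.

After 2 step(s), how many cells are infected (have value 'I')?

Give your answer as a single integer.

Answer: 20

Derivation:
Step 0 (initial): 3 infected
Step 1: +8 new -> 11 infected
Step 2: +9 new -> 20 infected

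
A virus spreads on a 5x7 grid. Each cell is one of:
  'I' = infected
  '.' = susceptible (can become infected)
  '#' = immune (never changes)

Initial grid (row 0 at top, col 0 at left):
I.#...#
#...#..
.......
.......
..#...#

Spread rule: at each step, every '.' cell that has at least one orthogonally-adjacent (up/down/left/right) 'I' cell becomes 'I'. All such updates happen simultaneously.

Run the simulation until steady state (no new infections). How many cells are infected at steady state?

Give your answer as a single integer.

Answer: 29

Derivation:
Step 0 (initial): 1 infected
Step 1: +1 new -> 2 infected
Step 2: +1 new -> 3 infected
Step 3: +2 new -> 5 infected
Step 4: +4 new -> 9 infected
Step 5: +5 new -> 14 infected
Step 6: +4 new -> 18 infected
Step 7: +4 new -> 22 infected
Step 8: +4 new -> 26 infected
Step 9: +3 new -> 29 infected
Step 10: +0 new -> 29 infected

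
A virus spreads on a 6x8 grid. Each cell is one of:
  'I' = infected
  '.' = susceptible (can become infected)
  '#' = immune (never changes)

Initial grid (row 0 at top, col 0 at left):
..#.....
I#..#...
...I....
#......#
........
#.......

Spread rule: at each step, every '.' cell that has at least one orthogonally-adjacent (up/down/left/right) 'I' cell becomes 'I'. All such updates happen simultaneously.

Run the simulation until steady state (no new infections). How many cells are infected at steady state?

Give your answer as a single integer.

Step 0 (initial): 2 infected
Step 1: +6 new -> 8 infected
Step 2: +8 new -> 16 infected
Step 3: +8 new -> 24 infected
Step 4: +8 new -> 32 infected
Step 5: +6 new -> 38 infected
Step 6: +3 new -> 41 infected
Step 7: +1 new -> 42 infected
Step 8: +0 new -> 42 infected

Answer: 42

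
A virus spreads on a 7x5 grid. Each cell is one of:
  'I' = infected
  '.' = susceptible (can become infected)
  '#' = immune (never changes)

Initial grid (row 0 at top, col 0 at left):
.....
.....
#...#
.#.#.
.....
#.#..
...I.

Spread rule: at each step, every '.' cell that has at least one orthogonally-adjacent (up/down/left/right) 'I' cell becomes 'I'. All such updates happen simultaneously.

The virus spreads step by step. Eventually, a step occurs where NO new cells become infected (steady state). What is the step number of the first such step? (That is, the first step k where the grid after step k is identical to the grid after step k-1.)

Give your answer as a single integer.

Answer: 10

Derivation:
Step 0 (initial): 1 infected
Step 1: +3 new -> 4 infected
Step 2: +3 new -> 7 infected
Step 3: +4 new -> 11 infected
Step 4: +3 new -> 14 infected
Step 5: +2 new -> 16 infected
Step 6: +4 new -> 20 infected
Step 7: +3 new -> 23 infected
Step 8: +4 new -> 27 infected
Step 9: +2 new -> 29 infected
Step 10: +0 new -> 29 infected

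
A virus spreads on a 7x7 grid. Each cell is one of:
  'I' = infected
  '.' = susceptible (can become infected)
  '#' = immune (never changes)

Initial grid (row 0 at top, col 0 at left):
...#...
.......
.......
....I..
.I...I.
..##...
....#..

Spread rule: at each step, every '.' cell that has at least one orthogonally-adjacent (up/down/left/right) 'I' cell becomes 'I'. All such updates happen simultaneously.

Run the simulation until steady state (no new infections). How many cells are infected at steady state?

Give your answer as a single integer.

Step 0 (initial): 3 infected
Step 1: +10 new -> 13 infected
Step 2: +13 new -> 26 infected
Step 3: +10 new -> 36 infected
Step 4: +6 new -> 42 infected
Step 5: +3 new -> 45 infected
Step 6: +0 new -> 45 infected

Answer: 45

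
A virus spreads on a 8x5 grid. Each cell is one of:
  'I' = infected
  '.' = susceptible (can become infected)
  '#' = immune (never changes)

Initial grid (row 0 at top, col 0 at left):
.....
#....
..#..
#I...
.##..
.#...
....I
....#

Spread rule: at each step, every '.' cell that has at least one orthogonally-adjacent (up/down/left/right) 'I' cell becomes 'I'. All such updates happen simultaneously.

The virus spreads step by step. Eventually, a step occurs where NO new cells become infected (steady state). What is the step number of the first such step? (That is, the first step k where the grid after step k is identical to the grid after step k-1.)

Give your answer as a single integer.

Step 0 (initial): 2 infected
Step 1: +4 new -> 6 infected
Step 2: +7 new -> 13 infected
Step 3: +8 new -> 21 infected
Step 4: +6 new -> 27 infected
Step 5: +4 new -> 31 infected
Step 6: +2 new -> 33 infected
Step 7: +0 new -> 33 infected

Answer: 7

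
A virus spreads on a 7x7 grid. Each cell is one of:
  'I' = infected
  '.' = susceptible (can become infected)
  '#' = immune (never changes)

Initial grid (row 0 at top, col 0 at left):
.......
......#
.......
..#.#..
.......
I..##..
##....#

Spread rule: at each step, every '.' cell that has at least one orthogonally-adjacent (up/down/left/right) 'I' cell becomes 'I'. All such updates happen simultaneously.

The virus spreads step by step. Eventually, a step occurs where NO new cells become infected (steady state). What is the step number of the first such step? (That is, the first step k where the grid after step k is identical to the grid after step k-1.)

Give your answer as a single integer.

Step 0 (initial): 1 infected
Step 1: +2 new -> 3 infected
Step 2: +3 new -> 6 infected
Step 3: +4 new -> 10 infected
Step 4: +4 new -> 14 infected
Step 5: +6 new -> 20 infected
Step 6: +5 new -> 25 infected
Step 7: +6 new -> 31 infected
Step 8: +5 new -> 36 infected
Step 9: +3 new -> 39 infected
Step 10: +1 new -> 40 infected
Step 11: +1 new -> 41 infected
Step 12: +0 new -> 41 infected

Answer: 12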